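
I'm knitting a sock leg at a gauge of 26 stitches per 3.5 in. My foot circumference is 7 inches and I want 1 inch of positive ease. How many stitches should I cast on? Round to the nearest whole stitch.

Finished = 7 + 1 = 8 in.
26 / 3.5 = 7.429 sts per inch.
8.00 × 7.429 = 59.43 sts.
→ 59 sts.

59 stitches.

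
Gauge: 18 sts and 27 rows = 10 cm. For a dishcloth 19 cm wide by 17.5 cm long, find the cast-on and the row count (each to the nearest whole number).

Cast on 34 stitches and work 47 rows.

Stitch gauge = 18/10 = 1.8 sts/cm; 19 × 1.8 = 34.20 → 34 sts.
Row gauge = 27/10 = 2.7 rows/cm; 17.5 × 2.7 = 47.25 → 47 rows.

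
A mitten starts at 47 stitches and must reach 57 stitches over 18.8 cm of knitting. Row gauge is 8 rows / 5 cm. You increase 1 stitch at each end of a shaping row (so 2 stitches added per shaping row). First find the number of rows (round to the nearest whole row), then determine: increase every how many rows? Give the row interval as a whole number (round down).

Increase every 6th row.

Rows = 18.8 × 1.6 = 30.1 → 30 rows.
Stitches to add: 10 → 5 shaping rows (at 2 st each).
30 / 5 = 6.00 → every 6 rows.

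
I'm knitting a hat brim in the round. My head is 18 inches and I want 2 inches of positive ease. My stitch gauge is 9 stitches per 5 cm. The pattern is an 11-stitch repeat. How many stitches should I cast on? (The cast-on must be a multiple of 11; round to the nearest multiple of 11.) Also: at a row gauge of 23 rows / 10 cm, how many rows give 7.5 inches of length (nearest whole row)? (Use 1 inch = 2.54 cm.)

Cast on 88 stitches; work 44 rows.

Finished = 18 + 2 = 20 inches.
20 inches × 2.54 = 50.80 cm.
9/5 = 1.8 sts per cm; 50.80 × 1.8 = 91.44 sts.
Nearest multiple of 11 → 88.
7.5 inches = 19.05 cm; × 2.3 = 43.81 → 44 rows.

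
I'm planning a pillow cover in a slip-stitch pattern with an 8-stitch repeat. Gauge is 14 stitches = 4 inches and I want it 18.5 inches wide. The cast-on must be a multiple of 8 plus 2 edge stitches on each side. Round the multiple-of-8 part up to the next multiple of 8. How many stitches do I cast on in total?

14 / 4 = 3.5 sts per inch.
18.5 × 3.5 = 64.75 sts.
Less 4 edge sts → 60.75 for the repeat.
Next multiple of 8: 64.
Add back 4 edge sts → 68.

Cast on 68 stitches.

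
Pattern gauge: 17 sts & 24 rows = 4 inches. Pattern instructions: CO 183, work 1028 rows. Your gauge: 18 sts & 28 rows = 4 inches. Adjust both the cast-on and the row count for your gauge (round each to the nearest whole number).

Cast on 194 stitches; work 1199 rows.

Stitches: 183 × 18/17 = 193.76 → 194.
Rows: 1028 × 28/24 = 1199.33 → 1199.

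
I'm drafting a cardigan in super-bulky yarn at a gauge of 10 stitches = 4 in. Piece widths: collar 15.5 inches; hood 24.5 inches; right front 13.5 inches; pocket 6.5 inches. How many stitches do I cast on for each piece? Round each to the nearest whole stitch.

Rate = 10/4 = 2.5 sts per in.
collar: 15.5 × 2.5 = 38.75 → 39.
hood: 24.5 × 2.5 = 61.25 → 61.
right front: 13.5 × 2.5 = 33.75 → 34.
pocket: 6.5 × 2.5 = 16.25 → 16.

collar 39; hood 61; right front 34; pocket 16.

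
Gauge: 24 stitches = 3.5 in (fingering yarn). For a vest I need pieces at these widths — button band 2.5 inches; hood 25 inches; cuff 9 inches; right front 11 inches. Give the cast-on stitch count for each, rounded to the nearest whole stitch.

button band 17; hood 171; cuff 62; right front 75.

Rate = 24/3.5 = 6.857 sts per in.
button band: 2.5 × 6.857 = 17.14 → 17.
hood: 25 × 6.857 = 171.43 → 171.
cuff: 9 × 6.857 = 61.71 → 62.
right front: 11 × 6.857 = 75.43 → 75.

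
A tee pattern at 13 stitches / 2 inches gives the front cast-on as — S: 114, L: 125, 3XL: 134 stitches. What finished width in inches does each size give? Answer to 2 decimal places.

13/2 = 6.5 sts per in.
S: 114 / 6.5 = 17.538 → 17.54 in.
L: 125 / 6.5 = 19.231 → 19.23 in.
3XL: 134 / 6.5 = 20.615 → 20.62 in.

S 17.54 inches; L 19.23 inches; 3XL 20.62 inches.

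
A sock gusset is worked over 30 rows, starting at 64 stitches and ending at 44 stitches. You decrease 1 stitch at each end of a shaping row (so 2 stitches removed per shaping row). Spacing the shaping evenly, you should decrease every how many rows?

Decrease every 3rd row.

Stitches to remove: |44 − 64| = 20.
Shaping rows needed: 20 / 2 = 10.
30 rows / 10 = every 3 rows.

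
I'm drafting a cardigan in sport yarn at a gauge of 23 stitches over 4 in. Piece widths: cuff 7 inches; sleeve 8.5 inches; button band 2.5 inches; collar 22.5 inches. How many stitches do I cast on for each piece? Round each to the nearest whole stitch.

Rate = 23/4 = 5.75 sts per in.
cuff: 7 × 5.75 = 40.25 → 40.
sleeve: 8.5 × 5.75 = 48.88 → 49.
button band: 2.5 × 5.75 = 14.38 → 14.
collar: 22.5 × 5.75 = 129.38 → 129.

cuff 40; sleeve 49; button band 14; collar 129.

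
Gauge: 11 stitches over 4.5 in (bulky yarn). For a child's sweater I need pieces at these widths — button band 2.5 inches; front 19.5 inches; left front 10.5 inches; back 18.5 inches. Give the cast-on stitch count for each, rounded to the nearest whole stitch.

button band 6; front 48; left front 26; back 45.

Rate = 11/4.5 = 2.444 sts per in.
button band: 2.5 × 2.444 = 6.11 → 6.
front: 19.5 × 2.444 = 47.67 → 48.
left front: 10.5 × 2.444 = 25.67 → 26.
back: 18.5 × 2.444 = 45.22 → 45.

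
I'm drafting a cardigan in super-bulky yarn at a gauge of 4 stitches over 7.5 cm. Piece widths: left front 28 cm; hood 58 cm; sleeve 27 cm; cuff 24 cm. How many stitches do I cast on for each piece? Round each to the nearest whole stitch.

left front 15; hood 31; sleeve 14; cuff 13.

Rate = 4/7.5 = 0.533 sts per cm.
left front: 28 × 0.533 = 14.93 → 15.
hood: 58 × 0.533 = 30.93 → 31.
sleeve: 27 × 0.533 = 14.40 → 14.
cuff: 24 × 0.533 = 12.80 → 13.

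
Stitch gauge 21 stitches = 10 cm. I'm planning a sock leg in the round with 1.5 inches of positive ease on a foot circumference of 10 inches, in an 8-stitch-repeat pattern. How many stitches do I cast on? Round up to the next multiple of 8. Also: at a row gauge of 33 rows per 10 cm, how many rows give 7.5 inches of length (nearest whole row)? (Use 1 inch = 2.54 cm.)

Cast on 64 stitches; work 63 rows.

Finished = 10 + 1.5 = 11.5 inches.
11.5 inches × 2.54 = 29.21 cm.
21/10 = 2.1 sts per cm; 29.21 × 2.1 = 61.34 sts.
Next multiple of 8 → 64.
7.5 inches = 19.05 cm; × 3.3 = 62.87 → 63 rows.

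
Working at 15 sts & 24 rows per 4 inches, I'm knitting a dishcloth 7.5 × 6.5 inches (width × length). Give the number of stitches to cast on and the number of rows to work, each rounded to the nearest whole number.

Stitch gauge = 15/4 = 3.75 sts/in; 7.5 × 3.75 = 28.12 → 28 sts.
Row gauge = 24/4 = 6 rows/in; 6.5 × 6 = 39.00 → 39 rows.

Cast on 28 stitches and work 39 rows.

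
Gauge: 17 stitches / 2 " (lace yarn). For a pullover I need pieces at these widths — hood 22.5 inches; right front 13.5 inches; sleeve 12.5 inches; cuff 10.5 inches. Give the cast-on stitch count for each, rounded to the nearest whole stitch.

hood 191; right front 115; sleeve 106; cuff 89.

Rate = 17/2 = 8.5 sts per in.
hood: 22.5 × 8.5 = 191.25 → 191.
right front: 13.5 × 8.5 = 114.75 → 115.
sleeve: 12.5 × 8.5 = 106.25 → 106.
cuff: 10.5 × 8.5 = 89.25 → 89.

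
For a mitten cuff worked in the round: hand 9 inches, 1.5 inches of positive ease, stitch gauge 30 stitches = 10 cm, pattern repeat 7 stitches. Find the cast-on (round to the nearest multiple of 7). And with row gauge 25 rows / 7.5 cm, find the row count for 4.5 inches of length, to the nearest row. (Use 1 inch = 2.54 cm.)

Finished = 9 + 1.5 = 10.5 inches.
10.5 inches × 2.54 = 26.67 cm.
30/10 = 3 sts per cm; 26.67 × 3 = 80.01 sts.
Nearest multiple of 7 → 77.
4.5 inches = 11.43 cm; × 3.333 = 38.10 → 38 rows.

Cast on 77 stitches; work 38 rows.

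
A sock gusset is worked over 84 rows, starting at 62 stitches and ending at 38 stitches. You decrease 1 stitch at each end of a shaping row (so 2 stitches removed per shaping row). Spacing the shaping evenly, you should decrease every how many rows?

Decrease every 7th row.

Stitches to remove: |38 − 62| = 24.
Shaping rows needed: 24 / 2 = 12.
84 rows / 12 = every 7 rows.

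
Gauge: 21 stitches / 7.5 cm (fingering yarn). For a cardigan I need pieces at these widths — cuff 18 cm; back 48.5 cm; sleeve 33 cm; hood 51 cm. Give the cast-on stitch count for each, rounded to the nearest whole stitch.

cuff 50; back 136; sleeve 92; hood 143.

Rate = 21/7.5 = 2.8 sts per cm.
cuff: 18 × 2.8 = 50.40 → 50.
back: 48.5 × 2.8 = 135.80 → 136.
sleeve: 33 × 2.8 = 92.40 → 92.
hood: 51 × 2.8 = 142.80 → 143.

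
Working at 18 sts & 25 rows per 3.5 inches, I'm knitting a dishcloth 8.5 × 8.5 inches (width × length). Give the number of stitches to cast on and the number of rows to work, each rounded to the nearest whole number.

Stitch gauge = 18/3.5 = 5.143 sts/in; 8.5 × 5.143 = 43.71 → 44 sts.
Row gauge = 25/3.5 = 7.143 rows/in; 8.5 × 7.143 = 60.71 → 61 rows.

Cast on 44 stitches and work 61 rows.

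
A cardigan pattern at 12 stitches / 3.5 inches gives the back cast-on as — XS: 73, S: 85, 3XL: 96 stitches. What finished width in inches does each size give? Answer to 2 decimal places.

XS 21.29 inches; S 24.79 inches; 3XL 28.00 inches.

12/3.5 = 3.429 sts per in.
XS: 73 / 3.429 = 21.292 → 21.29 in.
S: 85 / 3.429 = 24.792 → 24.79 in.
3XL: 96 / 3.429 = 28.000 → 28.00 in.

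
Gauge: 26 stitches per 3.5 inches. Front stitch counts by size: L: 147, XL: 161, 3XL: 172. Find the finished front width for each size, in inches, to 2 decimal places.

L 19.79 inches; XL 21.67 inches; 3XL 23.15 inches.

26/3.5 = 7.429 sts per in.
L: 147 / 7.429 = 19.788 → 19.79 in.
XL: 161 / 7.429 = 21.673 → 21.67 in.
3XL: 172 / 7.429 = 23.154 → 23.15 in.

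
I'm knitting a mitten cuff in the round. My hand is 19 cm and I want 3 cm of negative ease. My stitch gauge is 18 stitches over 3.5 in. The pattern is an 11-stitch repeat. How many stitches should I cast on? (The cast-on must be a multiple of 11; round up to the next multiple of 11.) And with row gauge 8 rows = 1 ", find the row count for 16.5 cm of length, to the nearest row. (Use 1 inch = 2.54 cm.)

Cast on 33 stitches; work 52 rows.

Finished = 19 − 3 = 16 cm.
16 cm × 1/2.54 = 6.30 inches.
18/3.5 = 5.143 sts per in; 6.30 × 5.143 = 32.40 sts.
Next multiple of 11 → 33.
16.5 cm = 6.50 inches; × 8 = 51.97 → 52 rows.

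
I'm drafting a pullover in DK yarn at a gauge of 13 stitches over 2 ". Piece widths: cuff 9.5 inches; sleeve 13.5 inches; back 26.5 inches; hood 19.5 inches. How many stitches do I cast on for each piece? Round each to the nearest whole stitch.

cuff 62; sleeve 88; back 172; hood 127.

Rate = 13/2 = 6.5 sts per in.
cuff: 9.5 × 6.5 = 61.75 → 62.
sleeve: 13.5 × 6.5 = 87.75 → 88.
back: 26.5 × 6.5 = 172.25 → 172.
hood: 19.5 × 6.5 = 126.75 → 127.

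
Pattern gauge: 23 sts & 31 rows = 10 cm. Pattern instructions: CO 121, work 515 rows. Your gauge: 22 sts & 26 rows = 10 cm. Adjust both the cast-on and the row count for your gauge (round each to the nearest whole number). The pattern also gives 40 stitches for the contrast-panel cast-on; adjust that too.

Stitches: 121 × 22/23 = 115.74 → 116.
Rows: 515 × 26/31 = 431.94 → 432.
contrast-panel cast-on: 40 × 22/23 = 38.26 → 38.

Cast on 116 stitches; work 432 rows; contrast-panel cast-on 38 stitches.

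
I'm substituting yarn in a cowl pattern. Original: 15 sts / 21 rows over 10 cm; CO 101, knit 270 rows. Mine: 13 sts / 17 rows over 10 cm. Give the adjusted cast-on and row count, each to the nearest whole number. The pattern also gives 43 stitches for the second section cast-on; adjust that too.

Cast on 88 stitches; work 219 rows; second section cast-on 37 stitches.

Stitches: 101 × 13/15 = 87.53 → 88.
Rows: 270 × 17/21 = 218.57 → 219.
second section cast-on: 43 × 13/15 = 37.27 → 37.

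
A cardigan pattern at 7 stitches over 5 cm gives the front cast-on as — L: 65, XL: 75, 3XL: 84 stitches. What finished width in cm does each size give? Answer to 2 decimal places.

7/5 = 1.4 sts per cm.
L: 65 / 1.4 = 46.429 → 46.43 cm.
XL: 75 / 1.4 = 53.571 → 53.57 cm.
3XL: 84 / 1.4 = 60.000 → 60.00 cm.

L 46.43 cm; XL 53.57 cm; 3XL 60.00 cm.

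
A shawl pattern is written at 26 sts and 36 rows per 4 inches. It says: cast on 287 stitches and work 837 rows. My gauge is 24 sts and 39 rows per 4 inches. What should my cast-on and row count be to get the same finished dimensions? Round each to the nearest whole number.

Cast on 265 stitches; work 907 rows.

Stitches: 287 × 24/26 = 264.92 → 265.
Rows: 837 × 39/36 = 906.75 → 907.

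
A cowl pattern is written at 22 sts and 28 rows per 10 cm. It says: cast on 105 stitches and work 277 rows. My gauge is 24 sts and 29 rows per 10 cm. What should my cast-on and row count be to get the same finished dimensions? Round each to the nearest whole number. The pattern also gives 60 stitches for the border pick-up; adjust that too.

Cast on 115 stitches; work 287 rows; border pick-up 65 stitches.

Stitches: 105 × 24/22 = 114.55 → 115.
Rows: 277 × 29/28 = 286.89 → 287.
border pick-up: 60 × 24/22 = 65.45 → 65.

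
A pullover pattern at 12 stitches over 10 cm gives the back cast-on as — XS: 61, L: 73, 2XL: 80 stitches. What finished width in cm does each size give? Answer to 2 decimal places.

12/10 = 1.2 sts per cm.
XS: 61 / 1.2 = 50.833 → 50.83 cm.
L: 73 / 1.2 = 60.833 → 60.83 cm.
2XL: 80 / 1.2 = 66.667 → 66.67 cm.

XS 50.83 cm; L 60.83 cm; 2XL 66.67 cm.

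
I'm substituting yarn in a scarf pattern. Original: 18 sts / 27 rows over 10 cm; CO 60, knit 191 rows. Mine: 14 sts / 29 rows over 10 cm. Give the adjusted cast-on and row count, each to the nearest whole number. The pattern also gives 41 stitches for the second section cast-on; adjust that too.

Stitches: 60 × 14/18 = 46.67 → 47.
Rows: 191 × 29/27 = 205.15 → 205.
second section cast-on: 41 × 14/18 = 31.89 → 32.

Cast on 47 stitches; work 205 rows; second section cast-on 32 stitches.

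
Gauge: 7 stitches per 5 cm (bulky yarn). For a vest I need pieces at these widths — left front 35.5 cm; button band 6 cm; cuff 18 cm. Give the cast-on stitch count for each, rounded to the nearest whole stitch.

left front 50; button band 8; cuff 25.

Rate = 7/5 = 1.4 sts per cm.
left front: 35.5 × 1.4 = 49.70 → 50.
button band: 6 × 1.4 = 8.40 → 8.
cuff: 18 × 1.4 = 25.20 → 25.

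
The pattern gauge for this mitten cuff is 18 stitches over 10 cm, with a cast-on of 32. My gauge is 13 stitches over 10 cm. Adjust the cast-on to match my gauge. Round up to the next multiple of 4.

Scale factor = 13 / 18 = 0.722.
32 × 13 / 18 = 23.11 sts.
→ 24 sts.

CO 24 sts.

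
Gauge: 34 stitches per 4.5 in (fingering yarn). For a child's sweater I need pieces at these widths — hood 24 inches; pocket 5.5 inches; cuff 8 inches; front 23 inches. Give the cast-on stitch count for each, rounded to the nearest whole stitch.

hood 181; pocket 42; cuff 60; front 174.

Rate = 34/4.5 = 7.556 sts per in.
hood: 24 × 7.556 = 181.33 → 181.
pocket: 5.5 × 7.556 = 41.56 → 42.
cuff: 8 × 7.556 = 60.44 → 60.
front: 23 × 7.556 = 173.78 → 174.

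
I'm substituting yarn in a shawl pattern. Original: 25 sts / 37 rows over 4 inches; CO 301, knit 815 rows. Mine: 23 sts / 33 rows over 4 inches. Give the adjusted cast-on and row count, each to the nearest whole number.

Stitches: 301 × 23/25 = 276.92 → 277.
Rows: 815 × 33/37 = 726.89 → 727.

Cast on 277 stitches; work 727 rows.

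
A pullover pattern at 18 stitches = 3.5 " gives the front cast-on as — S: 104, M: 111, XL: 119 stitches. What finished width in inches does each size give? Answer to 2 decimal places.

18/3.5 = 5.143 sts per in.
S: 104 / 5.143 = 20.222 → 20.22 in.
M: 111 / 5.143 = 21.583 → 21.58 in.
XL: 119 / 5.143 = 23.139 → 23.14 in.

S 20.22 inches; M 21.58 inches; XL 23.14 inches.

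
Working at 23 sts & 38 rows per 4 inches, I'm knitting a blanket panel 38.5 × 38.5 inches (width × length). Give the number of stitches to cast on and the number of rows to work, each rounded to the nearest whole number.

Cast on 221 stitches and work 366 rows.

Stitch gauge = 23/4 = 5.75 sts/in; 38.5 × 5.75 = 221.38 → 221 sts.
Row gauge = 38/4 = 9.5 rows/in; 38.5 × 9.5 = 365.75 → 366 rows.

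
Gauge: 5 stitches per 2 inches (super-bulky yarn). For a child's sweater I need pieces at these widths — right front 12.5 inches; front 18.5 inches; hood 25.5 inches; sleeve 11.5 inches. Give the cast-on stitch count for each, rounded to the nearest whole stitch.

Rate = 5/2 = 2.5 sts per in.
right front: 12.5 × 2.5 = 31.25 → 31.
front: 18.5 × 2.5 = 46.25 → 46.
hood: 25.5 × 2.5 = 63.75 → 64.
sleeve: 11.5 × 2.5 = 28.75 → 29.

right front 31; front 46; hood 64; sleeve 29.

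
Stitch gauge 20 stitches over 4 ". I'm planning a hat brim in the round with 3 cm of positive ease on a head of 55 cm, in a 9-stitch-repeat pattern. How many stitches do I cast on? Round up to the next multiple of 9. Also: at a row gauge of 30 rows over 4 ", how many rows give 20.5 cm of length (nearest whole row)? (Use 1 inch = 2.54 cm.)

Cast on 117 stitches; work 61 rows.

Finished = 55 + 3 = 58 cm.
58 cm × 1/2.54 = 22.83 inches.
20/4 = 5 sts per in; 22.83 × 5 = 114.17 sts.
Next multiple of 9 → 117.
20.5 cm = 8.07 inches; × 7.5 = 60.53 → 61 rows.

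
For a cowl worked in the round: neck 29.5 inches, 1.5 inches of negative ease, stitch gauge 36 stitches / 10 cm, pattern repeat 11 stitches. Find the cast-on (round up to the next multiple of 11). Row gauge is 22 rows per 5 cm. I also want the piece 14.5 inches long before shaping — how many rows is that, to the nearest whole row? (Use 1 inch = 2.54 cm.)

Finished = 29.5 − 1.5 = 28 inches.
28 inches × 2.54 = 71.12 cm.
36/10 = 3.6 sts per cm; 71.12 × 3.6 = 256.03 sts.
Next multiple of 11 → 264.
14.5 inches = 36.83 cm; × 4.4 = 162.05 → 162 rows.

Cast on 264 stitches; work 162 rows.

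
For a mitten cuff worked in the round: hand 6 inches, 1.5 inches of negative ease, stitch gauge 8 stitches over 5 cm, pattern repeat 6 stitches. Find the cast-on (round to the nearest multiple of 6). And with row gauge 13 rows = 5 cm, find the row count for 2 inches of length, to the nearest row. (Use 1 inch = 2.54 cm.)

Cast on 18 stitches; work 13 rows.

Finished = 6 − 1.5 = 4.5 inches.
4.5 inches × 2.54 = 11.43 cm.
8/5 = 1.6 sts per cm; 11.43 × 1.6 = 18.29 sts.
Nearest multiple of 6 → 18.
2 inches = 5.08 cm; × 2.6 = 13.21 → 13 rows.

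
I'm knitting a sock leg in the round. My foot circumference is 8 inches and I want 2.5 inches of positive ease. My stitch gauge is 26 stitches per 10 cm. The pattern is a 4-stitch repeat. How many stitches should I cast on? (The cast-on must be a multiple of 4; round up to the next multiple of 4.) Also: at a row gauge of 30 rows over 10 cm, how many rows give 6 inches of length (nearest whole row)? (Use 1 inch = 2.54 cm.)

Finished = 8 + 2.5 = 10.5 inches.
10.5 inches × 2.54 = 26.67 cm.
26/10 = 2.6 sts per cm; 26.67 × 2.6 = 69.34 sts.
Next multiple of 4 → 72.
6 inches = 15.24 cm; × 3 = 45.72 → 46 rows.

Cast on 72 stitches; work 46 rows.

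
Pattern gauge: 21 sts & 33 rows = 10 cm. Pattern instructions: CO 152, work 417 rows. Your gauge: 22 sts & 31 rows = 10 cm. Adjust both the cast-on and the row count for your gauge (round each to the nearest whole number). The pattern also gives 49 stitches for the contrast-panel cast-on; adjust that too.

Cast on 159 stitches; work 392 rows; contrast-panel cast-on 51 stitches.

Stitches: 152 × 22/21 = 159.24 → 159.
Rows: 417 × 31/33 = 391.73 → 392.
contrast-panel cast-on: 49 × 22/21 = 51.33 → 51.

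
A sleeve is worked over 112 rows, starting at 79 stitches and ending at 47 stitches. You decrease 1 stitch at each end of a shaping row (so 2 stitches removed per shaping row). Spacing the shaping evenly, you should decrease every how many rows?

Decrease every 7th row.

Stitches to remove: |47 − 79| = 32.
Shaping rows needed: 32 / 2 = 16.
112 rows / 16 = every 7 rows.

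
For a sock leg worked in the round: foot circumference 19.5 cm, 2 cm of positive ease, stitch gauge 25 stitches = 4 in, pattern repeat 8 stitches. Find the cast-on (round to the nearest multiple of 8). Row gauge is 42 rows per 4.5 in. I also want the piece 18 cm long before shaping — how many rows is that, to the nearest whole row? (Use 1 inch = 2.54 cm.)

Finished = 19.5 + 2 = 21.5 cm.
21.5 cm × 1/2.54 = 8.46 inches.
25/4 = 6.25 sts per in; 8.46 × 6.25 = 52.90 sts.
Nearest multiple of 8 → 56.
18 cm = 7.09 inches; × 9.333 = 66.14 → 66 rows.

Cast on 56 stitches; work 66 rows.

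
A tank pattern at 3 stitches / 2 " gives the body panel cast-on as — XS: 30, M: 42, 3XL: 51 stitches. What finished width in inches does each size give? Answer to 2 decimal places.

3/2 = 1.5 sts per in.
XS: 30 / 1.5 = 20.000 → 20.00 in.
M: 42 / 1.5 = 28.000 → 28.00 in.
3XL: 51 / 1.5 = 34.000 → 34.00 in.

XS 20.00 inches; M 28.00 inches; 3XL 34.00 inches.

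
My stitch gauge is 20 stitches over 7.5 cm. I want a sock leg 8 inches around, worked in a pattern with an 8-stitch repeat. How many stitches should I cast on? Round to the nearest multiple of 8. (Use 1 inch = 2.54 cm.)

CO 56 sts.

8 in = 8 × 2.54 = 20.32 cm.
20 / 7.5 = 2.667 sts/cm.
20.32 × 2.667 = 54.19 sts.
→ 56.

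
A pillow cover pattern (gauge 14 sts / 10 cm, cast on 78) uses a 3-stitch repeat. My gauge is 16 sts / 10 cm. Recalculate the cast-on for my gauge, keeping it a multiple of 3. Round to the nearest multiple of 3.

CO 90 sts.

78 × 16 / 14 = 89.14.
Nearest multiple of 3: 90.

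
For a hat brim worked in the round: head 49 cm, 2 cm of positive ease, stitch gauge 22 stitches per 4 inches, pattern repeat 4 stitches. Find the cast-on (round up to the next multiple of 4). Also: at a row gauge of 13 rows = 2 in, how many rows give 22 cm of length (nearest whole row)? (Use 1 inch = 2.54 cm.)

Finished = 49 + 2 = 51 cm.
51 cm × 1/2.54 = 20.08 inches.
22/4 = 5.5 sts per in; 20.08 × 5.5 = 110.43 sts.
Next multiple of 4 → 112.
22 cm = 8.66 inches; × 6.5 = 56.30 → 56 rows.

Cast on 112 stitches; work 56 rows.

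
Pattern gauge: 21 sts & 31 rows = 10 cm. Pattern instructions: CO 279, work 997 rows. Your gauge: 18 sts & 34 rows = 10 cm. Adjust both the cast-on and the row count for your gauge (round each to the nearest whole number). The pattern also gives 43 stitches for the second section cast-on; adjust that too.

Cast on 239 stitches; work 1093 rows; second section cast-on 37 stitches.

Stitches: 279 × 18/21 = 239.14 → 239.
Rows: 997 × 34/31 = 1093.48 → 1093.
second section cast-on: 43 × 18/21 = 36.86 → 37.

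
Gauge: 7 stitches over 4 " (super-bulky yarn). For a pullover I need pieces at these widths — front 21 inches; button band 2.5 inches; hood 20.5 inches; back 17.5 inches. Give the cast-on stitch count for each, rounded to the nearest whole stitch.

Rate = 7/4 = 1.75 sts per in.
front: 21 × 1.75 = 36.75 → 37.
button band: 2.5 × 1.75 = 4.38 → 4.
hood: 20.5 × 1.75 = 35.88 → 36.
back: 17.5 × 1.75 = 30.62 → 31.

front 37; button band 4; hood 36; back 31.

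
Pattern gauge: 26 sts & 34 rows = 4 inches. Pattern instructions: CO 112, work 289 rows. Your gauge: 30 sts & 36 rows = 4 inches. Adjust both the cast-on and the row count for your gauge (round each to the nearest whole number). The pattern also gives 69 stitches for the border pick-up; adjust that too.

Cast on 129 stitches; work 306 rows; border pick-up 80 stitches.

Stitches: 112 × 30/26 = 129.23 → 129.
Rows: 289 × 36/34 = 306.00 → 306.
border pick-up: 69 × 30/26 = 79.62 → 80.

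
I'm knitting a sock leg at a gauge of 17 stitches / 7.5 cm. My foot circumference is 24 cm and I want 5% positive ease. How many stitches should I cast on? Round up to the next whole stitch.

Finished = 24 × 1.05 = 25.20 cm.
17 / 7.5 = 2.267 sts per cm.
25.20 × 2.267 = 57.12 sts.
→ 58 sts.

Cast on 58 stitches.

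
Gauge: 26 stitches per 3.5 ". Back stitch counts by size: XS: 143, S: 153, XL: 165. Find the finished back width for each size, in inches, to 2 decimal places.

26/3.5 = 7.429 sts per in.
XS: 143 / 7.429 = 19.250 → 19.25 in.
S: 153 / 7.429 = 20.596 → 20.60 in.
XL: 165 / 7.429 = 22.212 → 22.21 in.

XS 19.25 inches; S 20.60 inches; XL 22.21 inches.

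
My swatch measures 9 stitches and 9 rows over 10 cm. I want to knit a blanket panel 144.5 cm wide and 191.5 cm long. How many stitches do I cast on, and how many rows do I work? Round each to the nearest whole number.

Cast on 130 stitches and work 172 rows.

Stitch gauge = 9/10 = 0.9 sts/cm; 144.5 × 0.9 = 130.05 → 130 sts.
Row gauge = 9/10 = 0.9 rows/cm; 191.5 × 0.9 = 172.35 → 172 rows.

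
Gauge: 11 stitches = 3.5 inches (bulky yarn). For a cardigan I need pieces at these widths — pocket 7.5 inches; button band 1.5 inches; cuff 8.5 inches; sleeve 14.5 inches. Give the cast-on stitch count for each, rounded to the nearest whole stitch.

Rate = 11/3.5 = 3.143 sts per in.
pocket: 7.5 × 3.143 = 23.57 → 24.
button band: 1.5 × 3.143 = 4.71 → 5.
cuff: 8.5 × 3.143 = 26.71 → 27.
sleeve: 14.5 × 3.143 = 45.57 → 46.

pocket 24; button band 5; cuff 27; sleeve 46.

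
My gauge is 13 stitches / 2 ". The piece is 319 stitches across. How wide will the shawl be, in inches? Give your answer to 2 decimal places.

49.08 inches.

13 stitches / 2 inch = 6.5 stitches per inch.
319 / 6.5 = 49.077 inches.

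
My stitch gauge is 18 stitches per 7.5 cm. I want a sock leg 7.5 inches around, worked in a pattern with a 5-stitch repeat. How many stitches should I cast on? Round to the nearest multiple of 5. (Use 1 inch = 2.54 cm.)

CO 45 sts.

7.5 in = 7.5 × 2.54 = 19.05 cm.
18 / 7.5 = 2.4 sts/cm.
19.05 × 2.4 = 45.72 sts.
→ 45.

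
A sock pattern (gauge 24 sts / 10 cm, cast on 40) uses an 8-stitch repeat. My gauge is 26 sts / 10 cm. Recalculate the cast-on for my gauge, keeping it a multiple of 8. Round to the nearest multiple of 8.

Cast on 40 stitches.

40 × 26 / 24 = 43.33.
Nearest multiple of 8: 40.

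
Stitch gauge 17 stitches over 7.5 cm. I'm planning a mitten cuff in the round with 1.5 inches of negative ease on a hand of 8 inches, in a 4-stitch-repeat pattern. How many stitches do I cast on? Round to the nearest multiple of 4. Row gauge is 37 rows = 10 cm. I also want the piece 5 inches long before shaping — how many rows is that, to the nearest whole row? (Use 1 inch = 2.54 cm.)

Finished = 8 − 1.5 = 6.5 inches.
6.5 inches × 2.54 = 16.51 cm.
17/7.5 = 2.267 sts per cm; 16.51 × 2.267 = 37.42 sts.
Nearest multiple of 4 → 36.
5 inches = 12.70 cm; × 3.7 = 46.99 → 47 rows.

Cast on 36 stitches; work 47 rows.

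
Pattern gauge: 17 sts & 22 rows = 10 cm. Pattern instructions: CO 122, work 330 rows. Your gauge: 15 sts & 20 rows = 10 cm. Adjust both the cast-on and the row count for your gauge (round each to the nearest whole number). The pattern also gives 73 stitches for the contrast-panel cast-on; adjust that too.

Stitches: 122 × 15/17 = 107.65 → 108.
Rows: 330 × 20/22 = 300.00 → 300.
contrast-panel cast-on: 73 × 15/17 = 64.41 → 64.

Cast on 108 stitches; work 300 rows; contrast-panel cast-on 64 stitches.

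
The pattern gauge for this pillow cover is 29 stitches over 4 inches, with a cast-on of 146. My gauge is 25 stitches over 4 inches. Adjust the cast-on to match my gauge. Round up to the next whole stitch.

CO 126 sts.

Scale factor = 25 / 29 = 0.862.
146 × 25 / 29 = 125.86 sts.
→ 126 sts.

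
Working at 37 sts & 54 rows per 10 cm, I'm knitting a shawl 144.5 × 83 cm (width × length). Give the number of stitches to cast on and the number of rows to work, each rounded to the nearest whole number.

Stitch gauge = 37/10 = 3.7 sts/cm; 144.5 × 3.7 = 534.65 → 535 sts.
Row gauge = 54/10 = 5.4 rows/cm; 83 × 5.4 = 448.20 → 448 rows.

Cast on 535 stitches and work 448 rows.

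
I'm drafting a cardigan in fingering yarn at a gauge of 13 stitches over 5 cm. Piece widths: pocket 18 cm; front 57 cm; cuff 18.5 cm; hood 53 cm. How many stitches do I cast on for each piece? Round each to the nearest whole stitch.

pocket 47; front 148; cuff 48; hood 138.

Rate = 13/5 = 2.6 sts per cm.
pocket: 18 × 2.6 = 46.80 → 47.
front: 57 × 2.6 = 148.20 → 148.
cuff: 18.5 × 2.6 = 48.10 → 48.
hood: 53 × 2.6 = 137.80 → 138.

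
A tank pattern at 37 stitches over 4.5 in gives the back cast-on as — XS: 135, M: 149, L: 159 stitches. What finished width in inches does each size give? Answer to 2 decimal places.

XS 16.42 inches; M 18.12 inches; L 19.34 inches.

37/4.5 = 8.222 sts per in.
XS: 135 / 8.222 = 16.419 → 16.42 in.
M: 149 / 8.222 = 18.122 → 18.12 in.
L: 159 / 8.222 = 19.338 → 19.34 in.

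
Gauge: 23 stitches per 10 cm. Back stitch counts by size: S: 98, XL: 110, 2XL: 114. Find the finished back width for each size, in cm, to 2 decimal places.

23/10 = 2.3 sts per cm.
S: 98 / 2.3 = 42.609 → 42.61 cm.
XL: 110 / 2.3 = 47.826 → 47.83 cm.
2XL: 114 / 2.3 = 49.565 → 49.57 cm.

S 42.61 cm; XL 47.83 cm; 2XL 49.57 cm.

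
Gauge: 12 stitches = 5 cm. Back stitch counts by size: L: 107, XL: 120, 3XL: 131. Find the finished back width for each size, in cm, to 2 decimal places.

L 44.58 cm; XL 50.00 cm; 3XL 54.58 cm.

12/5 = 2.4 sts per cm.
L: 107 / 2.4 = 44.583 → 44.58 cm.
XL: 120 / 2.4 = 50.000 → 50.00 cm.
3XL: 131 / 2.4 = 54.583 → 54.58 cm.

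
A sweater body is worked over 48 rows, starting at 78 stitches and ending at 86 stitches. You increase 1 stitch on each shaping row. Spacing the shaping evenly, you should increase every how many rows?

Stitches to add: |86 − 78| = 8.
Shaping rows needed: 8 / 1 = 8.
48 rows / 8 = every 6 rows.

Increase every 6th row.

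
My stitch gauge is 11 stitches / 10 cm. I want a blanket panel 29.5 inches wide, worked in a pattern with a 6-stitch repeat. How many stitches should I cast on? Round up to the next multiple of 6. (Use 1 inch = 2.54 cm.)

29.5 in = 29.5 × 2.54 = 74.93 cm.
11 / 10 = 1.1 sts/cm.
74.93 × 1.1 = 82.42 sts.
→ 84.

84 stitches.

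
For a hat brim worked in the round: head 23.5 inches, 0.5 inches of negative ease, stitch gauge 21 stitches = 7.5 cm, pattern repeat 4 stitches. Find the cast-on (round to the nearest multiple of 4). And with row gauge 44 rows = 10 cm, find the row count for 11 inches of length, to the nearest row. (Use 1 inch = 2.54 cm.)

Cast on 164 stitches; work 123 rows.

Finished = 23.5 − 0.5 = 23 inches.
23 inches × 2.54 = 58.42 cm.
21/7.5 = 2.8 sts per cm; 58.42 × 2.8 = 163.58 sts.
Nearest multiple of 4 → 164.
11 inches = 27.94 cm; × 4.4 = 122.94 → 123 rows.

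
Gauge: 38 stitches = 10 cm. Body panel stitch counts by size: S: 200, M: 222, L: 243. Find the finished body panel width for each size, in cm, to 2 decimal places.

S 52.63 cm; M 58.42 cm; L 63.95 cm.

38/10 = 3.8 sts per cm.
S: 200 / 3.8 = 52.632 → 52.63 cm.
M: 222 / 3.8 = 58.421 → 58.42 cm.
L: 243 / 3.8 = 63.947 → 63.95 cm.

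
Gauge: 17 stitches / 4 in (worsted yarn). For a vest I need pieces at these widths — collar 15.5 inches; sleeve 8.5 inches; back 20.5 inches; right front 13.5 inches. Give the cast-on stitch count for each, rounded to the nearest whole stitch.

Rate = 17/4 = 4.25 sts per in.
collar: 15.5 × 4.25 = 65.88 → 66.
sleeve: 8.5 × 4.25 = 36.12 → 36.
back: 20.5 × 4.25 = 87.12 → 87.
right front: 13.5 × 4.25 = 57.38 → 57.

collar 66; sleeve 36; back 87; right front 57.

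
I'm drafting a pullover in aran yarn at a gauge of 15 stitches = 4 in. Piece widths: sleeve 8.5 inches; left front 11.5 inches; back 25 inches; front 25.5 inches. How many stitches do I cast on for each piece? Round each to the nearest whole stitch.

sleeve 32; left front 43; back 94; front 96.

Rate = 15/4 = 3.75 sts per in.
sleeve: 8.5 × 3.75 = 31.88 → 32.
left front: 11.5 × 3.75 = 43.12 → 43.
back: 25 × 3.75 = 93.75 → 94.
front: 25.5 × 3.75 = 95.62 → 96.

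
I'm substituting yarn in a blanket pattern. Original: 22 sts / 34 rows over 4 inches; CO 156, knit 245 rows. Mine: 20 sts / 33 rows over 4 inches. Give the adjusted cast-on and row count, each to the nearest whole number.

Cast on 142 stitches; work 238 rows.

Stitches: 156 × 20/22 = 141.82 → 142.
Rows: 245 × 33/34 = 237.79 → 238.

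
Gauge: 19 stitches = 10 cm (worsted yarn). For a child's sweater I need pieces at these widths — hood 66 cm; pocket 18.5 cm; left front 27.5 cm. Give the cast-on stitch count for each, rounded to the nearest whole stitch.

Rate = 19/10 = 1.9 sts per cm.
hood: 66 × 1.9 = 125.40 → 125.
pocket: 18.5 × 1.9 = 35.15 → 35.
left front: 27.5 × 1.9 = 52.25 → 52.

hood 125; pocket 35; left front 52.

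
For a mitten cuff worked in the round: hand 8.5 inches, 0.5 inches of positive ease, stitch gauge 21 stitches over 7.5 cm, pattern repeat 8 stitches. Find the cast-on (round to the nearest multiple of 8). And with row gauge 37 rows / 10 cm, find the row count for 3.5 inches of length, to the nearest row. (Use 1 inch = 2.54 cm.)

Finished = 8.5 + 0.5 = 9 inches.
9 inches × 2.54 = 22.86 cm.
21/7.5 = 2.8 sts per cm; 22.86 × 2.8 = 64.01 sts.
Nearest multiple of 8 → 64.
3.5 inches = 8.89 cm; × 3.7 = 32.89 → 33 rows.

Cast on 64 stitches; work 33 rows.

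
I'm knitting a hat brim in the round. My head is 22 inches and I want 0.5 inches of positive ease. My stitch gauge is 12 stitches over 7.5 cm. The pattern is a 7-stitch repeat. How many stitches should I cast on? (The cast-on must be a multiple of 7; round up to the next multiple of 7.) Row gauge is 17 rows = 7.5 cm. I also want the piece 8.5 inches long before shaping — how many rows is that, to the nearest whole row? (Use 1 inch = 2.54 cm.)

Finished = 22 + 0.5 = 22.5 inches.
22.5 inches × 2.54 = 57.15 cm.
12/7.5 = 1.6 sts per cm; 57.15 × 1.6 = 91.44 sts.
Next multiple of 7 → 98.
8.5 inches = 21.59 cm; × 2.267 = 48.94 → 49 rows.

Cast on 98 stitches; work 49 rows.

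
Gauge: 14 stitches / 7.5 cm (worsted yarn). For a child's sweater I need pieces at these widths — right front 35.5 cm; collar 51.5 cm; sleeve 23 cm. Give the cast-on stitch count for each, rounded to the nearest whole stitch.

right front 66; collar 96; sleeve 43.

Rate = 14/7.5 = 1.867 sts per cm.
right front: 35.5 × 1.867 = 66.27 → 66.
collar: 51.5 × 1.867 = 96.13 → 96.
sleeve: 23 × 1.867 = 42.93 → 43.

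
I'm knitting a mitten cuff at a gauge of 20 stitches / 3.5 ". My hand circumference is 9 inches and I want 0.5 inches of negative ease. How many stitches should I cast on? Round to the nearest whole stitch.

CO 49 sts.

Finished = 9 − 0.5 = 8.5 in.
20 / 3.5 = 5.714 sts per inch.
8.50 × 5.714 = 48.57 sts.
→ 49 sts.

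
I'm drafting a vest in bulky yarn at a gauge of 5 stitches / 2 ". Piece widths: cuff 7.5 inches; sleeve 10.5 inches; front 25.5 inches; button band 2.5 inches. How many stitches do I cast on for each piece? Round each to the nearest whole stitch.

cuff 19; sleeve 26; front 64; button band 6.

Rate = 5/2 = 2.5 sts per in.
cuff: 7.5 × 2.5 = 18.75 → 19.
sleeve: 10.5 × 2.5 = 26.25 → 26.
front: 25.5 × 2.5 = 63.75 → 64.
button band: 2.5 × 2.5 = 6.25 → 6.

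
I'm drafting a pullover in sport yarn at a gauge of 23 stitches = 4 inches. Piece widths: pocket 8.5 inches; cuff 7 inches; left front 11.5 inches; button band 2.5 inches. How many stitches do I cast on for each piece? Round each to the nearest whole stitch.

Rate = 23/4 = 5.75 sts per in.
pocket: 8.5 × 5.75 = 48.88 → 49.
cuff: 7 × 5.75 = 40.25 → 40.
left front: 11.5 × 5.75 = 66.12 → 66.
button band: 2.5 × 5.75 = 14.38 → 14.

pocket 49; cuff 40; left front 66; button band 14.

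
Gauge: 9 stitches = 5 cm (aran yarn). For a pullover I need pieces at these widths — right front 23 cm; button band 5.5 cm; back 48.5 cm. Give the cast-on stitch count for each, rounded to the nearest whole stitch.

right front 41; button band 10; back 87.

Rate = 9/5 = 1.8 sts per cm.
right front: 23 × 1.8 = 41.40 → 41.
button band: 5.5 × 1.8 = 9.90 → 10.
back: 48.5 × 1.8 = 87.30 → 87.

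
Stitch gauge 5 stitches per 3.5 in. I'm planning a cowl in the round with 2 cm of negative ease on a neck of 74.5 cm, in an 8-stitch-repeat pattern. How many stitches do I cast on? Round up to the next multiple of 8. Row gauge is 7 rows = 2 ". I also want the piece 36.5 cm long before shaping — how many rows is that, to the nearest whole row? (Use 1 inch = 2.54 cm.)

Cast on 48 stitches; work 50 rows.

Finished = 74.5 − 2 = 72.5 cm.
72.5 cm × 1/2.54 = 28.54 inches.
5/3.5 = 1.429 sts per in; 28.54 × 1.429 = 40.78 sts.
Next multiple of 8 → 48.
36.5 cm = 14.37 inches; × 3.5 = 50.30 → 50 rows.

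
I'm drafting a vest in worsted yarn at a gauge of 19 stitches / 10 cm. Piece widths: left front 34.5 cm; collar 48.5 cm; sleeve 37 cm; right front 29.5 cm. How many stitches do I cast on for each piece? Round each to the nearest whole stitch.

left front 66; collar 92; sleeve 70; right front 56.

Rate = 19/10 = 1.9 sts per cm.
left front: 34.5 × 1.9 = 65.55 → 66.
collar: 48.5 × 1.9 = 92.15 → 92.
sleeve: 37 × 1.9 = 70.30 → 70.
right front: 29.5 × 1.9 = 56.05 → 56.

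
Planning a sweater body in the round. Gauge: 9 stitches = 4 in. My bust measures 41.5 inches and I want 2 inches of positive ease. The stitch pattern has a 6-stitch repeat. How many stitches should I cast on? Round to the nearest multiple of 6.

Cast on 96 stitches.

Finished = 41.5 + 2 = 43.5 inches.
9 / 4 = 2.25 sts/in.
43.5 × 2.25 = 97.88 sts.
Nearest multiple of 6: 96.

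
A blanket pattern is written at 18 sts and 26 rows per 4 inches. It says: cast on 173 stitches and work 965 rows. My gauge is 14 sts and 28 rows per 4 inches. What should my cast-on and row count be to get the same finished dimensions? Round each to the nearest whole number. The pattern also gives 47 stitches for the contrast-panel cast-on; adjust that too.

Stitches: 173 × 14/18 = 134.56 → 135.
Rows: 965 × 28/26 = 1039.23 → 1039.
contrast-panel cast-on: 47 × 14/18 = 36.56 → 37.

Cast on 135 stitches; work 1039 rows; contrast-panel cast-on 37 stitches.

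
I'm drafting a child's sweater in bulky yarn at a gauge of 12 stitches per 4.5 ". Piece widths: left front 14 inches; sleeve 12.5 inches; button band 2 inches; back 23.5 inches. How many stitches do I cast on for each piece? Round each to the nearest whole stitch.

Rate = 12/4.5 = 2.667 sts per in.
left front: 14 × 2.667 = 37.33 → 37.
sleeve: 12.5 × 2.667 = 33.33 → 33.
button band: 2 × 2.667 = 5.33 → 5.
back: 23.5 × 2.667 = 62.67 → 63.

left front 37; sleeve 33; button band 5; back 63.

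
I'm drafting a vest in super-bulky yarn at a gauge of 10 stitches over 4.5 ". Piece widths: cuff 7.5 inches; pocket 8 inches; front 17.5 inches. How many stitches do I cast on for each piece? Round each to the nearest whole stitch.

Rate = 10/4.5 = 2.222 sts per in.
cuff: 7.5 × 2.222 = 16.67 → 17.
pocket: 8 × 2.222 = 17.78 → 18.
front: 17.5 × 2.222 = 38.89 → 39.

cuff 17; pocket 18; front 39.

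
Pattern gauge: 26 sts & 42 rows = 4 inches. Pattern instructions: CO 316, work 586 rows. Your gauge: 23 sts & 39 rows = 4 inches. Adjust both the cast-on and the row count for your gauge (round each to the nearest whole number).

Cast on 280 stitches; work 544 rows.

Stitches: 316 × 23/26 = 279.54 → 280.
Rows: 586 × 39/42 = 544.14 → 544.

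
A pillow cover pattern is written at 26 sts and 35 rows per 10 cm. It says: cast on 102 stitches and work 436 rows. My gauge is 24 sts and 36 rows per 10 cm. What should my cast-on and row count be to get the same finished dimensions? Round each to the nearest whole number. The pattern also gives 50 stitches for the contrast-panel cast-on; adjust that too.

Cast on 94 stitches; work 448 rows; contrast-panel cast-on 46 stitches.

Stitches: 102 × 24/26 = 94.15 → 94.
Rows: 436 × 36/35 = 448.46 → 448.
contrast-panel cast-on: 50 × 24/26 = 46.15 → 46.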